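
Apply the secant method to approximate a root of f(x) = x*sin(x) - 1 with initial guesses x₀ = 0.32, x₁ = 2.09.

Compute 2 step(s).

f(x) = x*sin(x) - 1
x₀ = 0.32, x₁ = 2.09

Secant formula: x_{n+1} = x_n - f(x_n)(x_n - x_{n-1})/(f(x_n) - f(x_{n-1}))

Iteration 1:
  f(0.320000) = -0.899339
  f(2.090000) = 0.814568
  x_2 = 2.090000 - 0.814568×(2.090000 - 0.320000)/(0.814568 - (-0.899339))
       = 1.248772
Iteration 2:
  f(2.090000) = 0.814568
  f(1.248772) = 0.184581
  x_3 = 1.248772 - 0.184581×(1.248772 - 2.090000)/(0.184581 - 0.814568)
       = 1.002299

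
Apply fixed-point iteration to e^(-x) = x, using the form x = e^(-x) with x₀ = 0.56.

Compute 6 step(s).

Equation: e^(-x) = x
Fixed-point form: x = e^(-x)
x₀ = 0.56

x_1 = g(0.560000) = 0.571209
x_2 = g(0.571209) = 0.564842
x_3 = g(0.564842) = 0.568450
x_4 = g(0.568450) = 0.566403
x_5 = g(0.566403) = 0.567563
x_6 = g(0.567563) = 0.566905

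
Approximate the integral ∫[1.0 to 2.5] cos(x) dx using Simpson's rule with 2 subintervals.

f(x) = cos(x)
a = 1.0, b = 2.5, n = 2
h = (b - a)/n = 0.750000

Simpson's rule: (h/3)[f(x₀) + 4f(x₁) + 2f(x₂) + ... + f(xₙ)]

x_0 = 1.0000, f(x_0) = 0.540302, coefficient = 1
x_1 = 1.7500, f(x_1) = -0.178246, coefficient = 4
x_2 = 2.5000, f(x_2) = -0.801144, coefficient = 1

I ≈ (0.750000/3) × -0.973826 = -0.243456
Exact value: -0.242999
Error: 0.000458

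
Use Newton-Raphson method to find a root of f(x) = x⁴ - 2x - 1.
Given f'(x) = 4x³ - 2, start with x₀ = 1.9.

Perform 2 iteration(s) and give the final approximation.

f(x) = x⁴ - 2x - 1
f'(x) = 4x³ - 2
x₀ = 1.9

Newton-Raphson formula: x_{n+1} = x_n - f(x_n)/f'(x_n)

Iteration 1:
  f(1.900000) = 8.232100
  f'(1.900000) = 25.436000
  x_1 = 1.900000 - 8.232100/25.436000 = 1.576360
Iteration 2:
  f(1.576360) = 2.022066
  f'(1.576360) = 13.668465
  x_2 = 1.576360 - 2.022066/13.668465 = 1.428424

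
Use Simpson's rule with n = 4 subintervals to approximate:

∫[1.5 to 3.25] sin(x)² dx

f(x) = sin(x)²
a = 1.5, b = 3.25, n = 4
h = (b - a)/n = 0.437500

Simpson's rule: (h/3)[f(x₀) + 4f(x₁) + 2f(x₂) + ... + f(xₙ)]

x_0 = 1.5000, f(x_0) = 0.994996, coefficient = 1
x_1 = 1.9375, f(x_1) = 0.871449, coefficient = 4
x_2 = 2.3750, f(x_2) = 0.481199, coefficient = 2
x_3 = 2.8125, f(x_3) = 0.104448, coefficient = 4
x_4 = 3.2500, f(x_4) = 0.011706, coefficient = 1

I ≈ (0.437500/3) × 5.872689 = 0.856434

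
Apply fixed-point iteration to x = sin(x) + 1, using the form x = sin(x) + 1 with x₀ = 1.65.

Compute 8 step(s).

Equation: x = sin(x) + 1
Fixed-point form: x = sin(x) + 1
x₀ = 1.65

x_1 = g(1.650000) = 1.996865
x_2 = g(1.996865) = 1.910598
x_3 = g(1.910598) = 1.942821
x_4 = g(1.942821) = 1.931593
x_5 = g(1.931593) = 1.935616
x_6 = g(1.935616) = 1.934188
x_7 = g(1.934188) = 1.934697
x_8 = g(1.934697) = 1.934516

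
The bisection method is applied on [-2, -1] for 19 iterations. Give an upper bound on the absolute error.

Bisection error bound: |error| ≤ (b-a)/2^n
|error| ≤ (-1 - (-2))/2^19 = 1/2^19
|error| ≤ 0.0000019073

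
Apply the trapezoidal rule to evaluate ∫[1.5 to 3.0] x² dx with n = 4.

f(x) = x²
a = 1.5, b = 3.0, n = 4
h = (b - a)/n = 0.375000

Trapezoidal rule: (h/2)[f(x₀) + 2f(x₁) + 2f(x₂) + ... + f(xₙ)]

x_0 = 1.5000, f(x_0) = 2.250000, coefficient = 1
x_1 = 1.8750, f(x_1) = 3.515625, coefficient = 2
x_2 = 2.2500, f(x_2) = 5.062500, coefficient = 2
x_3 = 2.6250, f(x_3) = 6.890625, coefficient = 2
x_4 = 3.0000, f(x_4) = 9.000000, coefficient = 1

I ≈ (0.375000/2) × 42.187500 = 7.910156
Exact value: 7.875000
Error: 0.035156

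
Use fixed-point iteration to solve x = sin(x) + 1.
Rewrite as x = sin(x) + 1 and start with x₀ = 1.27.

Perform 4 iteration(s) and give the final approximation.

Equation: x = sin(x) + 1
Fixed-point form: x = sin(x) + 1
x₀ = 1.27

x_1 = g(1.270000) = 1.955101
x_2 = g(1.955101) = 1.927059
x_3 = g(1.927059) = 1.937207
x_4 = g(1.937207) = 1.933619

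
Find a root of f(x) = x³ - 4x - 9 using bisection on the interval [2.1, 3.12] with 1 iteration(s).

f(x) = x³ - 4x - 9
Initial interval: [2.1, 3.12]

Iteration 1:
  c_1 = (2.100000 + 3.120000)/2 = 2.610000
  f(c_1) = f(2.610000) = -1.660419
  f(a) × f(c) ≥ 0, new interval: [2.610000, 3.120000]

After 1 iteration(s), the approximation is c_1 = 2.610000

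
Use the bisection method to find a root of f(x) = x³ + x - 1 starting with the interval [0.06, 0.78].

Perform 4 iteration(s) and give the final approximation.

f(x) = x³ + x - 1
Initial interval: [0.06, 0.78]

Iteration 1:
  c_1 = (0.060000 + 0.780000)/2 = 0.420000
  f(c_1) = f(0.420000) = -0.505912
  f(a) × f(c) ≥ 0, new interval: [0.420000, 0.780000]
Iteration 2:
  c_2 = (0.420000 + 0.780000)/2 = 0.600000
  f(c_2) = f(0.600000) = -0.184000
  f(a) × f(c) ≥ 0, new interval: [0.600000, 0.780000]
Iteration 3:
  c_3 = (0.600000 + 0.780000)/2 = 0.690000
  f(c_3) = f(0.690000) = 0.018509
  f(a) × f(c) < 0, new interval: [0.600000, 0.690000]
Iteration 4:
  c_4 = (0.600000 + 0.690000)/2 = 0.645000
  f(c_4) = f(0.645000) = -0.086664
  f(a) × f(c) ≥ 0, new interval: [0.645000, 0.690000]

After 4 iteration(s), the approximation is c_4 = 0.645000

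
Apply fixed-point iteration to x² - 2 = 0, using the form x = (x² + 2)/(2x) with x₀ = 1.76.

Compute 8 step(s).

Equation: x² - 2 = 0
Fixed-point form: x = (x² + 2)/(2x)
x₀ = 1.76

x_1 = g(1.760000) = 1.448182
x_2 = g(1.448182) = 1.414612
x_3 = g(1.414612) = 1.414214
x_4 = g(1.414214) = 1.414214
x_5 = g(1.414214) = 1.414214
x_6 = g(1.414214) = 1.414214
x_7 = g(1.414214) = 1.414214
x_8 = g(1.414214) = 1.414214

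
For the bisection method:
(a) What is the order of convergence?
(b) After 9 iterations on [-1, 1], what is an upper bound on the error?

(a) Bisection has linear (order 1) convergence; the error is halved each step.

(b) Error bound = (b-a)/2^n = (1 - (-1))/2^{9}
    = 2/2^{9}

(a) 1 (linear); (b) error ≤ 3.91e-03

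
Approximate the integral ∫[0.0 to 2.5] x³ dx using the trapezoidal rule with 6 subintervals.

f(x) = x³
a = 0.0, b = 2.5, n = 6
h = (b - a)/n = 0.416667

Trapezoidal rule: (h/2)[f(x₀) + 2f(x₁) + 2f(x₂) + ... + f(xₙ)]

x_0 = 0.0000, f(x_0) = 0.000000, coefficient = 1
x_1 = 0.4167, f(x_1) = 0.072338, coefficient = 2
x_2 = 0.8333, f(x_2) = 0.578704, coefficient = 2
x_3 = 1.2500, f(x_3) = 1.953125, coefficient = 2
x_4 = 1.6667, f(x_4) = 4.629630, coefficient = 2
x_5 = 2.0833, f(x_5) = 9.042245, coefficient = 2
x_6 = 2.5000, f(x_6) = 15.625000, coefficient = 1

I ≈ (0.416667/2) × 48.177083 = 10.036892
Exact value: 9.765625
Error: 0.271267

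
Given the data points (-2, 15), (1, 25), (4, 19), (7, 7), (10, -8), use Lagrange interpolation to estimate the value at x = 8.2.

Lagrange interpolation formula:
P(x) = Σ yᵢ × Lᵢ(x)
where Lᵢ(x) = Π_{j≠i} (x - xⱼ)/(xᵢ - xⱼ)

L_0(8.2) = (8.2 - 1)/(-2 - 1) × (8.2 - 4)/(-2 - 4) × (8.2 - 7)/(-2 - 7) × (8.2 - 10)/(-2 - 10) = -0.033600
L_1(8.2) = (8.2 - (-2))/(1 - (-2)) × (8.2 - 4)/(1 - 4) × (8.2 - 7)/(1 - 7) × (8.2 - 10)/(1 - 10) = 0.190400
L_2(8.2) = (8.2 - (-2))/(4 - (-2)) × (8.2 - 1)/(4 - 1) × (8.2 - 7)/(4 - 7) × (8.2 - 10)/(4 - 10) = -0.489600
L_3(8.2) = (8.2 - (-2))/(7 - (-2)) × (8.2 - 1)/(7 - 1) × (8.2 - 4)/(7 - 4) × (8.2 - 10)/(7 - 10) = 1.142400
L_4(8.2) = (8.2 - (-2))/(10 - (-2)) × (8.2 - 1)/(10 - 1) × (8.2 - 4)/(10 - 4) × (8.2 - 7)/(10 - 7) = 0.190400

P(8.2) = 15×L_0(8.2) + 25×L_1(8.2) + 19×L_2(8.2) + 7×L_3(8.2) + (-8)×L_4(8.2)
P(8.2) = 1.427200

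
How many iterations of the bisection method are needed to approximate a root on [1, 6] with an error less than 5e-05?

We need (b-a)/2^n ≤ 5e-05
(6 - 1)/2^n ≤ 5e-05
5/2^n ≤ 5e-05
2^n ≥ 100000
n ≥ log₂(100000) = 16.61
n ≥ 17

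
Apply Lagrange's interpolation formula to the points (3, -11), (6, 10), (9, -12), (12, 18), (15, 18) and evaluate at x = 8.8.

Lagrange interpolation formula:
P(x) = Σ yᵢ × Lᵢ(x)
where Lᵢ(x) = Π_{j≠i} (x - xⱼ)/(xᵢ - xⱼ)

L_0(8.8) = (8.8 - 6)/(3 - 6) × (8.8 - 9)/(3 - 9) × (8.8 - 12)/(3 - 12) × (8.8 - 15)/(3 - 15) = -0.005715
L_1(8.8) = (8.8 - 3)/(6 - 3) × (8.8 - 9)/(6 - 9) × (8.8 - 12)/(6 - 12) × (8.8 - 15)/(6 - 15) = 0.047355
L_2(8.8) = (8.8 - 3)/(9 - 3) × (8.8 - 6)/(9 - 6) × (8.8 - 12)/(9 - 12) × (8.8 - 15)/(9 - 15) = 0.994449
L_3(8.8) = (8.8 - 3)/(12 - 3) × (8.8 - 6)/(12 - 6) × (8.8 - 9)/(12 - 9) × (8.8 - 15)/(12 - 15) = -0.041435
L_4(8.8) = (8.8 - 3)/(15 - 3) × (8.8 - 6)/(15 - 6) × (8.8 - 9)/(15 - 9) × (8.8 - 12)/(15 - 12) = 0.005347

P(8.8) = (-11)×L_0(8.8) + 10×L_1(8.8) + (-12)×L_2(8.8) + 18×L_3(8.8) + 18×L_4(8.8)
P(8.8) = -12.046578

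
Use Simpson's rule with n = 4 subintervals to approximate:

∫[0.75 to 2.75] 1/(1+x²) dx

f(x) = 1/(1+x²)
a = 0.75, b = 2.75, n = 4
h = (b - a)/n = 0.500000

Simpson's rule: (h/3)[f(x₀) + 4f(x₁) + 2f(x₂) + ... + f(xₙ)]

x_0 = 0.7500, f(x_0) = 0.640000, coefficient = 1
x_1 = 1.2500, f(x_1) = 0.390244, coefficient = 4
x_2 = 1.7500, f(x_2) = 0.246154, coefficient = 2
x_3 = 2.2500, f(x_3) = 0.164948, coefficient = 4
x_4 = 2.7500, f(x_4) = 0.116788, coefficient = 1

I ≈ (0.500000/3) × 3.469865 = 0.578311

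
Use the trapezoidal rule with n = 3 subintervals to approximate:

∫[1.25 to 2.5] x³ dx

f(x) = x³
a = 1.25, b = 2.5, n = 3
h = (b - a)/n = 0.416667

Trapezoidal rule: (h/2)[f(x₀) + 2f(x₁) + 2f(x₂) + ... + f(xₙ)]

x_0 = 1.2500, f(x_0) = 1.953125, coefficient = 1
x_1 = 1.6667, f(x_1) = 4.629630, coefficient = 2
x_2 = 2.0833, f(x_2) = 9.042245, coefficient = 2
x_3 = 2.5000, f(x_3) = 15.625000, coefficient = 1

I ≈ (0.416667/2) × 44.921875 = 9.358724
Exact value: 9.155273
Error: 0.203451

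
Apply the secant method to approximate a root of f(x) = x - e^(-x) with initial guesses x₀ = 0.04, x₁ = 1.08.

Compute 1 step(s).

f(x) = x - e^(-x)
x₀ = 0.04, x₁ = 1.08

Secant formula: x_{n+1} = x_n - f(x_n)(x_n - x_{n-1})/(f(x_n) - f(x_{n-1}))

Iteration 1:
  f(0.040000) = -0.920789
  f(1.080000) = 0.740404
  x_2 = 1.080000 - 0.740404×(1.080000 - 0.040000)/(0.740404 - (-0.920789))
       = 0.616466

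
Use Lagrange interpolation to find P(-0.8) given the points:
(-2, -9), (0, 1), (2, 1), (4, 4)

Lagrange interpolation formula:
P(x) = Σ yᵢ × Lᵢ(x)
where Lᵢ(x) = Π_{j≠i} (x - xⱼ)/(xᵢ - xⱼ)

L_0(-0.8) = (-0.8 - 0)/(-2 - 0) × (-0.8 - 2)/(-2 - 2) × (-0.8 - 4)/(-2 - 4) = 0.224000
L_1(-0.8) = (-0.8 - (-2))/(0 - (-2)) × (-0.8 - 2)/(0 - 2) × (-0.8 - 4)/(0 - 4) = 1.008000
L_2(-0.8) = (-0.8 - (-2))/(2 - (-2)) × (-0.8 - 0)/(2 - 0) × (-0.8 - 4)/(2 - 4) = -0.288000
L_3(-0.8) = (-0.8 - (-2))/(4 - (-2)) × (-0.8 - 0)/(4 - 0) × (-0.8 - 2)/(4 - 2) = 0.056000

P(-0.8) = (-9)×L_0(-0.8) + 1×L_1(-0.8) + 1×L_2(-0.8) + 4×L_3(-0.8)
P(-0.8) = -1.072000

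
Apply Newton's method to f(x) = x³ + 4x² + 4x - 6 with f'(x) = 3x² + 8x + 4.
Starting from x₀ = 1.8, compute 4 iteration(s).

f(x) = x³ + 4x² + 4x - 6
f'(x) = 3x² + 8x + 4
x₀ = 1.8

Newton-Raphson formula: x_{n+1} = x_n - f(x_n)/f'(x_n)

Iteration 1:
  f(1.800000) = 19.992000
  f'(1.800000) = 28.120000
  x_1 = 1.800000 - 19.992000/28.120000 = 1.089047
Iteration 2:
  f(1.089047) = 4.391916
  f'(1.089047) = 16.270445
  x_2 = 1.089047 - 4.391916/16.270445 = 0.819115
Iteration 3:
  f(0.819115) = 0.509840
  f'(0.819115) = 12.565766
  x_3 = 0.819115 - 0.509840/12.565766 = 0.778541
Iteration 4:
  f(0.778541) = 0.010563
  f'(0.778541) = 12.046707
  x_4 = 0.778541 - 0.010563/12.046707 = 0.777664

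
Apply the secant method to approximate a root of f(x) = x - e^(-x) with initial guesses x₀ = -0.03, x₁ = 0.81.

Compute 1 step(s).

f(x) = x - e^(-x)
x₀ = -0.03, x₁ = 0.81

Secant formula: x_{n+1} = x_n - f(x_n)(x_n - x_{n-1})/(f(x_n) - f(x_{n-1}))

Iteration 1:
  f(-0.030000) = -1.060455
  f(0.810000) = 0.365142
  x_2 = 0.810000 - 0.365142×(0.810000 - (-0.030000))/(0.365142 - (-1.060455))
       = 0.594848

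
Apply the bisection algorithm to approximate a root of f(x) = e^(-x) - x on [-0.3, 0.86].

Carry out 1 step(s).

f(x) = e^(-x) - x
Initial interval: [-0.3, 0.86]

Iteration 1:
  c_1 = (-0.300000 + 0.860000)/2 = 0.280000
  f(c_1) = f(0.280000) = 0.475784
  f(a) × f(c) ≥ 0, new interval: [0.280000, 0.860000]

After 1 iteration(s), the approximation is c_1 = 0.280000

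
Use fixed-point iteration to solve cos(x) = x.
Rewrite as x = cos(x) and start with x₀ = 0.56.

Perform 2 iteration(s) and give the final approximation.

Equation: cos(x) = x
Fixed-point form: x = cos(x)
x₀ = 0.56

x_1 = g(0.560000) = 0.847255
x_2 = g(0.847255) = 0.662043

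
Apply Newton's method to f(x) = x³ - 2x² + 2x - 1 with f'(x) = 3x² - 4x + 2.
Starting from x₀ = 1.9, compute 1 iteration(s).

f(x) = x³ - 2x² + 2x - 1
f'(x) = 3x² - 4x + 2
x₀ = 1.9

Newton-Raphson formula: x_{n+1} = x_n - f(x_n)/f'(x_n)

Iteration 1:
  f(1.900000) = 2.439000
  f'(1.900000) = 5.230000
  x_1 = 1.900000 - 2.439000/5.230000 = 1.433652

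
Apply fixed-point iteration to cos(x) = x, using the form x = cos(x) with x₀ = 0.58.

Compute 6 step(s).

Equation: cos(x) = x
Fixed-point form: x = cos(x)
x₀ = 0.58

x_1 = g(0.580000) = 0.836463
x_2 = g(0.836463) = 0.670093
x_3 = g(0.670093) = 0.783764
x_4 = g(0.783764) = 0.708261
x_5 = g(0.708261) = 0.759494
x_6 = g(0.759494) = 0.725184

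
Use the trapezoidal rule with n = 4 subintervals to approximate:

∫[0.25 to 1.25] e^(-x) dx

f(x) = e^(-x)
a = 0.25, b = 1.25, n = 4
h = (b - a)/n = 0.250000

Trapezoidal rule: (h/2)[f(x₀) + 2f(x₁) + 2f(x₂) + ... + f(xₙ)]

x_0 = 0.2500, f(x_0) = 0.778801, coefficient = 1
x_1 = 0.5000, f(x_1) = 0.606531, coefficient = 2
x_2 = 0.7500, f(x_2) = 0.472367, coefficient = 2
x_3 = 1.0000, f(x_3) = 0.367879, coefficient = 2
x_4 = 1.2500, f(x_4) = 0.286505, coefficient = 1

I ≈ (0.250000/2) × 3.958859 = 0.494857
Exact value: 0.492296
Error: 0.002561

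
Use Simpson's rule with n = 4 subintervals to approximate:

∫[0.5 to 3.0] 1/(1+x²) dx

f(x) = 1/(1+x²)
a = 0.5, b = 3.0, n = 4
h = (b - a)/n = 0.625000

Simpson's rule: (h/3)[f(x₀) + 4f(x₁) + 2f(x₂) + ... + f(xₙ)]

x_0 = 0.5000, f(x_0) = 0.800000, coefficient = 1
x_1 = 1.1250, f(x_1) = 0.441379, coefficient = 4
x_2 = 1.7500, f(x_2) = 0.246154, coefficient = 2
x_3 = 2.3750, f(x_3) = 0.150588, coefficient = 4
x_4 = 3.0000, f(x_4) = 0.100000, coefficient = 1

I ≈ (0.625000/3) × 3.760178 = 0.783370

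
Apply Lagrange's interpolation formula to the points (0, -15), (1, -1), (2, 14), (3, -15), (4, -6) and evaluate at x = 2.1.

Lagrange interpolation formula:
P(x) = Σ yᵢ × Lᵢ(x)
where Lᵢ(x) = Π_{j≠i} (x - xⱼ)/(xᵢ - xⱼ)

L_0(2.1) = (2.1 - 1)/(0 - 1) × (2.1 - 2)/(0 - 2) × (2.1 - 3)/(0 - 3) × (2.1 - 4)/(0 - 4) = 0.007838
L_1(2.1) = (2.1 - 0)/(1 - 0) × (2.1 - 2)/(1 - 2) × (2.1 - 3)/(1 - 3) × (2.1 - 4)/(1 - 4) = -0.059850
L_2(2.1) = (2.1 - 0)/(2 - 0) × (2.1 - 1)/(2 - 1) × (2.1 - 3)/(2 - 3) × (2.1 - 4)/(2 - 4) = 0.987525
L_3(2.1) = (2.1 - 0)/(3 - 0) × (2.1 - 1)/(3 - 1) × (2.1 - 2)/(3 - 2) × (2.1 - 4)/(3 - 4) = 0.073150
L_4(2.1) = (2.1 - 0)/(4 - 0) × (2.1 - 1)/(4 - 1) × (2.1 - 2)/(4 - 2) × (2.1 - 3)/(4 - 3) = -0.008663

P(2.1) = (-15)×L_0(2.1) + (-1)×L_1(2.1) + 14×L_2(2.1) + (-15)×L_3(2.1) + (-6)×L_4(2.1)
P(2.1) = 12.722363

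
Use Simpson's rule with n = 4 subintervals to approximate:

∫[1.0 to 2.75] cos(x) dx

f(x) = cos(x)
a = 1.0, b = 2.75, n = 4
h = (b - a)/n = 0.437500

Simpson's rule: (h/3)[f(x₀) + 4f(x₁) + 2f(x₂) + ... + f(xₙ)]

x_0 = 1.0000, f(x_0) = 0.540302, coefficient = 1
x_1 = 1.4375, f(x_1) = 0.132902, coefficient = 4
x_2 = 1.8750, f(x_2) = -0.299534, coefficient = 2
x_3 = 2.3125, f(x_3) = -0.675545, coefficient = 4
x_4 = 2.7500, f(x_4) = -0.924302, coefficient = 1

I ≈ (0.437500/3) × -3.153639 = -0.459906
Exact value: -0.459810
Error: 0.000096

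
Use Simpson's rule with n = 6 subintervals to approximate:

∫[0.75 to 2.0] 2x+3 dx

f(x) = 2x+3
a = 0.75, b = 2.0, n = 6
h = (b - a)/n = 0.208333

Simpson's rule: (h/3)[f(x₀) + 4f(x₁) + 2f(x₂) + ... + f(xₙ)]

x_0 = 0.7500, f(x_0) = 4.500000, coefficient = 1
x_1 = 0.9583, f(x_1) = 4.916667, coefficient = 4
x_2 = 1.1667, f(x_2) = 5.333333, coefficient = 2
x_3 = 1.3750, f(x_3) = 5.750000, coefficient = 4
x_4 = 1.5833, f(x_4) = 6.166667, coefficient = 2
x_5 = 1.7917, f(x_5) = 6.583333, coefficient = 4
x_6 = 2.0000, f(x_6) = 7.000000, coefficient = 1

I ≈ (0.208333/3) × 103.500000 = 7.187500
Exact value: 7.187500
Error: 0.000000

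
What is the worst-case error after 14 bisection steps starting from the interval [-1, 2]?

Bisection error bound: |error| ≤ (b-a)/2^n
|error| ≤ (2 - (-1))/2^14 = 3/2^14
|error| ≤ 0.0001831055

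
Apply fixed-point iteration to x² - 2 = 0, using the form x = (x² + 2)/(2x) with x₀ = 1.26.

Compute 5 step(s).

Equation: x² - 2 = 0
Fixed-point form: x = (x² + 2)/(2x)
x₀ = 1.26

x_1 = g(1.260000) = 1.423651
x_2 = g(1.423651) = 1.414245
x_3 = g(1.414245) = 1.414214
x_4 = g(1.414214) = 1.414214
x_5 = g(1.414214) = 1.414214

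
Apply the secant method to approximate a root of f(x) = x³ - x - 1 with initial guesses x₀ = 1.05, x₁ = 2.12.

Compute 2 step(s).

f(x) = x³ - x - 1
x₀ = 1.05, x₁ = 2.12

Secant formula: x_{n+1} = x_n - f(x_n)(x_n - x_{n-1})/(f(x_n) - f(x_{n-1}))

Iteration 1:
  f(1.050000) = -0.892375
  f(2.120000) = 6.408128
  x_2 = 2.120000 - 6.408128×(2.120000 - 1.050000)/(6.408128 - (-0.892375))
       = 1.180791
Iteration 2:
  f(2.120000) = 6.408128
  f(1.180791) = -0.534452
  x_3 = 1.180791 - (-0.534452)×(1.180791 - 2.120000)/(-0.534452 - 6.408128)
       = 1.253093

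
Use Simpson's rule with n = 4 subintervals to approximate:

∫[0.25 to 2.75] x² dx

f(x) = x²
a = 0.25, b = 2.75, n = 4
h = (b - a)/n = 0.625000

Simpson's rule: (h/3)[f(x₀) + 4f(x₁) + 2f(x₂) + ... + f(xₙ)]

x_0 = 0.2500, f(x_0) = 0.062500, coefficient = 1
x_1 = 0.8750, f(x_1) = 0.765625, coefficient = 4
x_2 = 1.5000, f(x_2) = 2.250000, coefficient = 2
x_3 = 2.1250, f(x_3) = 4.515625, coefficient = 4
x_4 = 2.7500, f(x_4) = 7.562500, coefficient = 1

I ≈ (0.625000/3) × 33.250000 = 6.927083
Exact value: 6.927083
Error: 0.000000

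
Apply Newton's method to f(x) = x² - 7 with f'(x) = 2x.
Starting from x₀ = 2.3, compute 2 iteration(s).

f(x) = x² - 7
f'(x) = 2x
x₀ = 2.3

Newton-Raphson formula: x_{n+1} = x_n - f(x_n)/f'(x_n)

Iteration 1:
  f(2.300000) = -1.710000
  f'(2.300000) = 4.600000
  x_1 = 2.300000 - (-1.710000)/4.600000 = 2.671739
Iteration 2:
  f(2.671739) = 0.138190
  f'(2.671739) = 5.343478
  x_2 = 2.671739 - 0.138190/5.343478 = 2.645878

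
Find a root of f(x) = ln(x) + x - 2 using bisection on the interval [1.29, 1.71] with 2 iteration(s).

f(x) = ln(x) + x - 2
Initial interval: [1.29, 1.71]

Iteration 1:
  c_1 = (1.290000 + 1.710000)/2 = 1.500000
  f(c_1) = f(1.500000) = -0.094535
  f(a) × f(c) ≥ 0, new interval: [1.500000, 1.710000]
Iteration 2:
  c_2 = (1.500000 + 1.710000)/2 = 1.605000
  f(c_2) = f(1.605000) = 0.078124
  f(a) × f(c) < 0, new interval: [1.500000, 1.605000]

After 2 iteration(s), the approximation is c_2 = 1.605000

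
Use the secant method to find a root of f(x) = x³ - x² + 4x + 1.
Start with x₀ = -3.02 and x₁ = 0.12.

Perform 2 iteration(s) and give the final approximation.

f(x) = x³ - x² + 4x + 1
x₀ = -3.02, x₁ = 0.12

Secant formula: x_{n+1} = x_n - f(x_n)(x_n - x_{n-1})/(f(x_n) - f(x_{n-1}))

Iteration 1:
  f(-3.020000) = -47.744008
  f(0.120000) = 1.467328
  x_2 = 0.120000 - 1.467328×(0.120000 - (-3.020000))/(1.467328 - (-47.744008))
       = 0.026375
Iteration 2:
  f(0.120000) = 1.467328
  f(0.026375) = 1.104823
  x_3 = 0.026375 - 1.104823×(0.026375 - 0.120000)/(1.104823 - 1.467328)
       = -0.258970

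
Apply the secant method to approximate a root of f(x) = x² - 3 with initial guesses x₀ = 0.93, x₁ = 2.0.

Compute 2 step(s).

f(x) = x² - 3
x₀ = 0.93, x₁ = 2.0

Secant formula: x_{n+1} = x_n - f(x_n)(x_n - x_{n-1})/(f(x_n) - f(x_{n-1}))

Iteration 1:
  f(0.930000) = -2.135100
  f(2.000000) = 1.000000
  x_2 = 2.000000 - 1.000000×(2.000000 - 0.930000)/(1.000000 - (-2.135100))
       = 1.658703
Iteration 2:
  f(2.000000) = 1.000000
  f(1.658703) = -0.248704
  x_3 = 1.658703 - (-0.248704)×(1.658703 - 2.000000)/(-0.248704 - 1.000000)
       = 1.726679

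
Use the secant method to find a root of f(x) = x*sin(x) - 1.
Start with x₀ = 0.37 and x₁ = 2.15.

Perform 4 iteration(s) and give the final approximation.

f(x) = x*sin(x) - 1
x₀ = 0.37, x₁ = 2.15

Secant formula: x_{n+1} = x_n - f(x_n)(x_n - x_{n-1})/(f(x_n) - f(x_{n-1}))

Iteration 1:
  f(0.370000) = -0.866202
  f(2.150000) = 0.799332
  x_2 = 2.150000 - 0.799332×(2.150000 - 0.370000)/(0.799332 - (-0.866202))
       = 1.295733
Iteration 2:
  f(2.150000) = 0.799332
  f(1.295733) = 0.247024
  x_3 = 1.295733 - 0.247024×(1.295733 - 2.150000)/(0.247024 - 0.799332)
       = 0.913657
Iteration 3:
  f(1.295733) = 0.247024
  f(0.913657) = -0.276619
  x_4 = 0.913657 - (-0.276619)×(0.913657 - 1.295733)/(-0.276619 - 0.247024)
       = 1.115492
Iteration 4:
  f(0.913657) = -0.276619
  f(1.115492) = 0.001854
  x_5 = 1.115492 - 0.001854×(1.115492 - 0.913657)/(0.001854 - (-0.276619))
       = 1.114148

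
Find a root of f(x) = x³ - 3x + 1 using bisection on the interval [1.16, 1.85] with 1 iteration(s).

f(x) = x³ - 3x + 1
Initial interval: [1.16, 1.85]

Iteration 1:
  c_1 = (1.160000 + 1.850000)/2 = 1.505000
  f(c_1) = f(1.505000) = -0.106137
  f(a) × f(c) ≥ 0, new interval: [1.505000, 1.850000]

After 1 iteration(s), the approximation is c_1 = 1.505000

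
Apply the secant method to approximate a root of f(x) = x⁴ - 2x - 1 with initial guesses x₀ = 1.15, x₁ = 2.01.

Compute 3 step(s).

f(x) = x⁴ - 2x - 1
x₀ = 1.15, x₁ = 2.01

Secant formula: x_{n+1} = x_n - f(x_n)(x_n - x_{n-1})/(f(x_n) - f(x_{n-1}))

Iteration 1:
  f(1.150000) = -1.550994
  f(2.010000) = 11.302408
  x_2 = 2.010000 - 11.302408×(2.010000 - 1.150000)/(11.302408 - (-1.550994))
       = 1.253774
Iteration 2:
  f(2.010000) = 11.302408
  f(1.253774) = -1.036521
  x_3 = 1.253774 - (-1.036521)×(1.253774 - 2.010000)/(-1.036521 - 11.302408)
       = 1.317301
Iteration 3:
  f(1.253774) = -1.036521
  f(1.317301) = -0.623402
  x_4 = 1.317301 - (-0.623402)×(1.317301 - 1.253774)/(-0.623402 - (-1.036521))
       = 1.413162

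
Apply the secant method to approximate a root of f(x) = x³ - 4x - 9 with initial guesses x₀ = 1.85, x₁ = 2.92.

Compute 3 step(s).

f(x) = x³ - 4x - 9
x₀ = 1.85, x₁ = 2.92

Secant formula: x_{n+1} = x_n - f(x_n)(x_n - x_{n-1})/(f(x_n) - f(x_{n-1}))

Iteration 1:
  f(1.850000) = -10.068375
  f(2.920000) = 4.217088
  x_2 = 2.920000 - 4.217088×(2.920000 - 1.850000)/(4.217088 - (-10.068375))
       = 2.604135
Iteration 2:
  f(2.920000) = 4.217088
  f(2.604135) = -1.756556
  x_3 = 2.604135 - (-1.756556)×(2.604135 - 2.920000)/(-1.756556 - 4.217088)
       = 2.697015
Iteration 3:
  f(2.604135) = -1.756556
  f(2.697015) = -0.170268
  x_4 = 2.697015 - (-0.170268)×(2.697015 - 2.604135)/(-0.170268 - (-1.756556))
       = 2.706985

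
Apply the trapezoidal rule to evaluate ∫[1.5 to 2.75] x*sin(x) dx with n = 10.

f(x) = x*sin(x)
a = 1.5, b = 2.75, n = 10
h = (b - a)/n = 0.125000

Trapezoidal rule: (h/2)[f(x₀) + 2f(x₁) + 2f(x₂) + ... + f(xₙ)]

x_0 = 1.5000, f(x_0) = 1.496242, coefficient = 1
x_1 = 1.6250, f(x_1) = 1.622613, coefficient = 2
x_2 = 1.7500, f(x_2) = 1.721975, coefficient = 2
x_3 = 1.8750, f(x_3) = 1.788911, coefficient = 2
x_4 = 2.0000, f(x_4) = 1.818595, coefficient = 2
x_5 = 2.1250, f(x_5) = 1.806930, coefficient = 2
x_6 = 2.2500, f(x_6) = 1.750665, coefficient = 2
x_7 = 2.3750, f(x_7) = 1.647502, coefficient = 2
x_8 = 2.5000, f(x_8) = 1.496180, coefficient = 2
x_9 = 2.6250, f(x_9) = 1.296541, coefficient = 2
x_10 = 2.7500, f(x_10) = 1.049568, coefficient = 1

I ≈ (0.125000/2) × 32.445634 = 2.027852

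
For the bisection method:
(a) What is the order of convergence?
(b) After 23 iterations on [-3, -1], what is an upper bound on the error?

(a) Bisection has linear (order 1) convergence; the error is halved each step.

(b) Error bound = (b-a)/2^n = (-1 - (-3))/2^{23}
    = 2/2^{23}

(a) 1 (linear); (b) error ≤ 2.38e-07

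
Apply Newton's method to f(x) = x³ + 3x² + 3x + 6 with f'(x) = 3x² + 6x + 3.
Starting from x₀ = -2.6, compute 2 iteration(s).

f(x) = x³ + 3x² + 3x + 6
f'(x) = 3x² + 6x + 3
x₀ = -2.6

Newton-Raphson formula: x_{n+1} = x_n - f(x_n)/f'(x_n)

Iteration 1:
  f(-2.600000) = 0.904000
  f'(-2.600000) = 7.680000
  x_1 = -2.600000 - 0.904000/7.680000 = -2.717708
Iteration 2:
  f(-2.717708) = -0.068136
  f'(-2.717708) = 8.851566
  x_2 = -2.717708 - (-0.068136)/8.851566 = -2.710011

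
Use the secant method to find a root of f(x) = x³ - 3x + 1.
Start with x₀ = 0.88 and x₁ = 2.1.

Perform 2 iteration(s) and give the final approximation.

f(x) = x³ - 3x + 1
x₀ = 0.88, x₁ = 2.1

Secant formula: x_{n+1} = x_n - f(x_n)(x_n - x_{n-1})/(f(x_n) - f(x_{n-1}))

Iteration 1:
  f(0.880000) = -0.958528
  f(2.100000) = 3.961000
  x_2 = 2.100000 - 3.961000×(2.100000 - 0.880000)/(3.961000 - (-0.958528))
       = 1.117707
Iteration 2:
  f(2.100000) = 3.961000
  f(1.117707) = -0.956805
  x_3 = 1.117707 - (-0.956805)×(1.117707 - 2.100000)/(-0.956805 - 3.961000)
       = 1.308821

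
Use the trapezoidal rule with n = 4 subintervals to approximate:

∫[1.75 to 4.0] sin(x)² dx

f(x) = sin(x)²
a = 1.75, b = 4.0, n = 4
h = (b - a)/n = 0.562500

Trapezoidal rule: (h/2)[f(x₀) + 2f(x₁) + 2f(x₂) + ... + f(xₙ)]

x_0 = 1.7500, f(x_0) = 0.968228, coefficient = 1
x_1 = 2.3125, f(x_1) = 0.543639, coefficient = 2
x_2 = 2.8750, f(x_2) = 0.069404, coefficient = 2
x_3 = 3.4375, f(x_3) = 0.085035, coefficient = 2
x_4 = 4.0000, f(x_4) = 0.572750, coefficient = 1

I ≈ (0.562500/2) × 2.937134 = 0.826069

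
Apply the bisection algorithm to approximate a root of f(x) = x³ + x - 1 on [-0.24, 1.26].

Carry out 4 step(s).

f(x) = x³ + x - 1
Initial interval: [-0.24, 1.26]

Iteration 1:
  c_1 = (-0.240000 + 1.260000)/2 = 0.510000
  f(c_1) = f(0.510000) = -0.357349
  f(a) × f(c) ≥ 0, new interval: [0.510000, 1.260000]
Iteration 2:
  c_2 = (0.510000 + 1.260000)/2 = 0.885000
  f(c_2) = f(0.885000) = 0.578154
  f(a) × f(c) < 0, new interval: [0.510000, 0.885000]
Iteration 3:
  c_3 = (0.510000 + 0.885000)/2 = 0.697500
  f(c_3) = f(0.697500) = 0.036838
  f(a) × f(c) < 0, new interval: [0.510000, 0.697500]
Iteration 4:
  c_4 = (0.510000 + 0.697500)/2 = 0.603750
  f(c_4) = f(0.603750) = -0.176175
  f(a) × f(c) ≥ 0, new interval: [0.603750, 0.697500]

After 4 iteration(s), the approximation is c_4 = 0.603750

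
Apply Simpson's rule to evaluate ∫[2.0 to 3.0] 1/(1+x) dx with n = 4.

f(x) = 1/(1+x)
a = 2.0, b = 3.0, n = 4
h = (b - a)/n = 0.250000

Simpson's rule: (h/3)[f(x₀) + 4f(x₁) + 2f(x₂) + ... + f(xₙ)]

x_0 = 2.0000, f(x_0) = 0.333333, coefficient = 1
x_1 = 2.2500, f(x_1) = 0.307692, coefficient = 4
x_2 = 2.5000, f(x_2) = 0.285714, coefficient = 2
x_3 = 2.7500, f(x_3) = 0.266667, coefficient = 4
x_4 = 3.0000, f(x_4) = 0.250000, coefficient = 1

I ≈ (0.250000/3) × 3.452198 = 0.287683
Exact value: 0.287682
Error: 0.000001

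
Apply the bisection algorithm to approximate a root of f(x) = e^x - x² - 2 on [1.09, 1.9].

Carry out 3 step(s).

f(x) = e^x - x² - 2
Initial interval: [1.09, 1.9]

Iteration 1:
  c_1 = (1.090000 + 1.900000)/2 = 1.495000
  f(c_1) = f(1.495000) = 0.224312
  f(a) × f(c) < 0, new interval: [1.090000, 1.495000]
Iteration 2:
  c_2 = (1.090000 + 1.495000)/2 = 1.292500
  f(c_2) = f(1.292500) = -0.028676
  f(a) × f(c) ≥ 0, new interval: [1.292500, 1.495000]
Iteration 3:
  c_3 = (1.292500 + 1.495000)/2 = 1.393750
  f(c_3) = f(1.393750) = 0.087395
  f(a) × f(c) < 0, new interval: [1.292500, 1.393750]

After 3 iteration(s), the approximation is c_3 = 1.393750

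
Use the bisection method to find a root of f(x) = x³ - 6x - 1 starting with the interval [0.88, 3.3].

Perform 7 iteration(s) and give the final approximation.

f(x) = x³ - 6x - 1
Initial interval: [0.88, 3.3]

Iteration 1:
  c_1 = (0.880000 + 3.300000)/2 = 2.090000
  f(c_1) = f(2.090000) = -4.410671
  f(a) × f(c) ≥ 0, new interval: [2.090000, 3.300000]
Iteration 2:
  c_2 = (2.090000 + 3.300000)/2 = 2.695000
  f(c_2) = f(2.695000) = 2.403852
  f(a) × f(c) < 0, new interval: [2.090000, 2.695000]
Iteration 3:
  c_3 = (2.090000 + 2.695000)/2 = 2.392500
  f(c_3) = f(2.392500) = -1.660195
  f(a) × f(c) ≥ 0, new interval: [2.392500, 2.695000]
Iteration 4:
  c_4 = (2.392500 + 2.695000)/2 = 2.543750
  f(c_4) = f(2.543750) = 0.197252
  f(a) × f(c) < 0, new interval: [2.392500, 2.543750]
Iteration 5:
  c_5 = (2.392500 + 2.543750)/2 = 2.468125
  f(c_5) = f(2.468125) = -0.773819
  f(a) × f(c) ≥ 0, new interval: [2.468125, 2.543750]
Iteration 6:
  c_6 = (2.468125 + 2.543750)/2 = 2.505937
  f(c_6) = f(2.505937) = -0.299032
  f(a) × f(c) ≥ 0, new interval: [2.505937, 2.543750]
Iteration 7:
  c_7 = (2.505937 + 2.543750)/2 = 2.524844
  f(c_7) = f(2.524844) = -0.053598
  f(a) × f(c) ≥ 0, new interval: [2.524844, 2.543750]

After 7 iteration(s), the approximation is c_7 = 2.524844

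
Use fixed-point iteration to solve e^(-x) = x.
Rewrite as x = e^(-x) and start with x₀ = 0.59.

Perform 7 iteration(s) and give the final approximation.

Equation: e^(-x) = x
Fixed-point form: x = e^(-x)
x₀ = 0.59

x_1 = g(0.590000) = 0.554327
x_2 = g(0.554327) = 0.574459
x_3 = g(0.574459) = 0.563010
x_4 = g(0.563010) = 0.569493
x_5 = g(0.569493) = 0.565812
x_6 = g(0.565812) = 0.567899
x_7 = g(0.567899) = 0.566715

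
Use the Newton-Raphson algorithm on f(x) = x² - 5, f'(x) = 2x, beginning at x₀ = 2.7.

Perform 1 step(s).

f(x) = x² - 5
f'(x) = 2x
x₀ = 2.7

Newton-Raphson formula: x_{n+1} = x_n - f(x_n)/f'(x_n)

Iteration 1:
  f(2.700000) = 2.290000
  f'(2.700000) = 5.400000
  x_1 = 2.700000 - 2.290000/5.400000 = 2.275926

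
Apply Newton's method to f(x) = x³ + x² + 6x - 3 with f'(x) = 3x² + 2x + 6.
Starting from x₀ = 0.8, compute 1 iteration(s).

f(x) = x³ + x² + 6x - 3
f'(x) = 3x² + 2x + 6
x₀ = 0.8

Newton-Raphson formula: x_{n+1} = x_n - f(x_n)/f'(x_n)

Iteration 1:
  f(0.800000) = 2.952000
  f'(0.800000) = 9.520000
  x_1 = 0.800000 - 2.952000/9.520000 = 0.489916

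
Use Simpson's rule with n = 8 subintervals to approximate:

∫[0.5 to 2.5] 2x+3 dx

f(x) = 2x+3
a = 0.5, b = 2.5, n = 8
h = (b - a)/n = 0.250000

Simpson's rule: (h/3)[f(x₀) + 4f(x₁) + 2f(x₂) + ... + f(xₙ)]

x_0 = 0.5000, f(x_0) = 4.000000, coefficient = 1
x_1 = 0.7500, f(x_1) = 4.500000, coefficient = 4
x_2 = 1.0000, f(x_2) = 5.000000, coefficient = 2
x_3 = 1.2500, f(x_3) = 5.500000, coefficient = 4
x_4 = 1.5000, f(x_4) = 6.000000, coefficient = 2
x_5 = 1.7500, f(x_5) = 6.500000, coefficient = 4
x_6 = 2.0000, f(x_6) = 7.000000, coefficient = 2
x_7 = 2.2500, f(x_7) = 7.500000, coefficient = 4
x_8 = 2.5000, f(x_8) = 8.000000, coefficient = 1

I ≈ (0.250000/3) × 144.000000 = 12.000000
Exact value: 12.000000
Error: 0.000000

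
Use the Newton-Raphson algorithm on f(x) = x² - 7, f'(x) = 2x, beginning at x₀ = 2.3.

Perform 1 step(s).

f(x) = x² - 7
f'(x) = 2x
x₀ = 2.3

Newton-Raphson formula: x_{n+1} = x_n - f(x_n)/f'(x_n)

Iteration 1:
  f(2.300000) = -1.710000
  f'(2.300000) = 4.600000
  x_1 = 2.300000 - (-1.710000)/4.600000 = 2.671739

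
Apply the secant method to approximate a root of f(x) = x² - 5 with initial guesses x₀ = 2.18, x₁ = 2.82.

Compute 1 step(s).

f(x) = x² - 5
x₀ = 2.18, x₁ = 2.82

Secant formula: x_{n+1} = x_n - f(x_n)(x_n - x_{n-1})/(f(x_n) - f(x_{n-1}))

Iteration 1:
  f(2.180000) = -0.247600
  f(2.820000) = 2.952400
  x_2 = 2.820000 - 2.952400×(2.820000 - 2.180000)/(2.952400 - (-0.247600))
       = 2.229520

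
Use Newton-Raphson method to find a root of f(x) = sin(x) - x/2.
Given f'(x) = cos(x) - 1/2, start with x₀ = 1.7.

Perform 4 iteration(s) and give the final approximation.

f(x) = sin(x) - x/2
f'(x) = cos(x) - 1/2
x₀ = 1.7

Newton-Raphson formula: x_{n+1} = x_n - f(x_n)/f'(x_n)

Iteration 1:
  f(1.700000) = 0.141665
  f'(1.700000) = -0.628844
  x_1 = 1.700000 - 0.141665/(-0.628844) = 1.925278
Iteration 2:
  f(1.925278) = -0.024812
  f'(1.925278) = -0.847104
  x_2 = 1.925278 - (-0.024812)/(-0.847104) = 1.895987
Iteration 3:
  f(1.895987) = -0.000404
  f'(1.895987) = -0.819490
  x_3 = 1.895987 - (-0.000404)/(-0.819490) = 1.895494
Iteration 4:
  f(1.895494) = 0.000000
  f'(1.895494) = -0.819023
  x_4 = 1.895494 - 0.000000/(-0.819023) = 1.895494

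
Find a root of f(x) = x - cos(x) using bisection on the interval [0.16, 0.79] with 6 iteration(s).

f(x) = x - cos(x)
Initial interval: [0.16, 0.79]

Iteration 1:
  c_1 = (0.160000 + 0.790000)/2 = 0.475000
  f(c_1) = f(0.475000) = -0.414293
  f(a) × f(c) ≥ 0, new interval: [0.475000, 0.790000]
Iteration 2:
  c_2 = (0.475000 + 0.790000)/2 = 0.632500
  f(c_2) = f(0.632500) = -0.174052
  f(a) × f(c) ≥ 0, new interval: [0.632500, 0.790000]
Iteration 3:
  c_3 = (0.632500 + 0.790000)/2 = 0.711250
  f(c_3) = f(0.711250) = -0.046296
  f(a) × f(c) ≥ 0, new interval: [0.711250, 0.790000]
Iteration 4:
  c_4 = (0.711250 + 0.790000)/2 = 0.750625
  f(c_4) = f(0.750625) = 0.019362
  f(a) × f(c) < 0, new interval: [0.711250, 0.750625]
Iteration 5:
  c_5 = (0.711250 + 0.750625)/2 = 0.730938
  f(c_5) = f(0.730938) = -0.013611
  f(a) × f(c) ≥ 0, new interval: [0.730938, 0.750625]
Iteration 6:
  c_6 = (0.730938 + 0.750625)/2 = 0.740781
  f(c_6) = f(0.740781) = 0.002840
  f(a) × f(c) < 0, new interval: [0.730938, 0.740781]

After 6 iteration(s), the approximation is c_6 = 0.740781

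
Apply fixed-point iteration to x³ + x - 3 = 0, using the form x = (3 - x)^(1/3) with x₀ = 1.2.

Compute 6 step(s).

Equation: x³ + x - 3 = 0
Fixed-point form: x = (3 - x)^(1/3)
x₀ = 1.2

x_1 = g(1.200000) = 1.216440
x_2 = g(1.216440) = 1.212726
x_3 = g(1.212726) = 1.213567
x_4 = g(1.213567) = 1.213377
x_5 = g(1.213377) = 1.213420
x_6 = g(1.213420) = 1.213410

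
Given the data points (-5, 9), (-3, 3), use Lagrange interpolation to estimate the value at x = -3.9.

Lagrange interpolation formula:
P(x) = Σ yᵢ × Lᵢ(x)
where Lᵢ(x) = Π_{j≠i} (x - xⱼ)/(xᵢ - xⱼ)

L_0(-3.9) = (-3.9 - (-3))/(-5 - (-3)) = 0.450000
L_1(-3.9) = (-3.9 - (-5))/(-3 - (-5)) = 0.550000

P(-3.9) = 9×L_0(-3.9) + 3×L_1(-3.9)
P(-3.9) = 5.700000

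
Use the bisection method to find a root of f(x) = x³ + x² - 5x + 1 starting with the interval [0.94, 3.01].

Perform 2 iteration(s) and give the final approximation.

f(x) = x³ + x² - 5x + 1
Initial interval: [0.94, 3.01]

Iteration 1:
  c_1 = (0.940000 + 3.010000)/2 = 1.975000
  f(c_1) = f(1.975000) = 2.729359
  f(a) × f(c) < 0, new interval: [0.940000, 1.975000]
Iteration 2:
  c_2 = (0.940000 + 1.975000)/2 = 1.457500
  f(c_2) = f(1.457500) = -1.067017
  f(a) × f(c) ≥ 0, new interval: [1.457500, 1.975000]

After 2 iteration(s), the approximation is c_2 = 1.457500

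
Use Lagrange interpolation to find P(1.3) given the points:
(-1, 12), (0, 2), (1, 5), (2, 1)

Lagrange interpolation formula:
P(x) = Σ yᵢ × Lᵢ(x)
where Lᵢ(x) = Π_{j≠i} (x - xⱼ)/(xᵢ - xⱼ)

L_0(1.3) = (1.3 - 0)/(-1 - 0) × (1.3 - 1)/(-1 - 1) × (1.3 - 2)/(-1 - 2) = 0.045500
L_1(1.3) = (1.3 - (-1))/(0 - (-1)) × (1.3 - 1)/(0 - 1) × (1.3 - 2)/(0 - 2) = -0.241500
L_2(1.3) = (1.3 - (-1))/(1 - (-1)) × (1.3 - 0)/(1 - 0) × (1.3 - 2)/(1 - 2) = 1.046500
L_3(1.3) = (1.3 - (-1))/(2 - (-1)) × (1.3 - 0)/(2 - 0) × (1.3 - 1)/(2 - 1) = 0.149500

P(1.3) = 12×L_0(1.3) + 2×L_1(1.3) + 5×L_2(1.3) + 1×L_3(1.3)
P(1.3) = 5.445000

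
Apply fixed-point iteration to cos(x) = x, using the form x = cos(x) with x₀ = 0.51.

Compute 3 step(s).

Equation: cos(x) = x
Fixed-point form: x = cos(x)
x₀ = 0.51

x_1 = g(0.510000) = 0.872745
x_2 = g(0.872745) = 0.642726
x_3 = g(0.642726) = 0.800465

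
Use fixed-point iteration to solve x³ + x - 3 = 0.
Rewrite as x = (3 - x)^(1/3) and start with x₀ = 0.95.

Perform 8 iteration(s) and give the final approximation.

Equation: x³ + x - 3 = 0
Fixed-point form: x = (3 - x)^(1/3)
x₀ = 0.95

x_1 = g(0.950000) = 1.270334
x_2 = g(1.270334) = 1.200386
x_3 = g(1.200386) = 1.216354
x_4 = g(1.216354) = 1.212745
x_5 = g(1.212745) = 1.213563
x_6 = g(1.213563) = 1.213378
x_7 = g(1.213378) = 1.213419
x_8 = g(1.213419) = 1.213410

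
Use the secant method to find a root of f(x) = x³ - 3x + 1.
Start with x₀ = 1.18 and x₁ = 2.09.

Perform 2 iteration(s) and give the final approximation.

f(x) = x³ - 3x + 1
x₀ = 1.18, x₁ = 2.09

Secant formula: x_{n+1} = x_n - f(x_n)(x_n - x_{n-1})/(f(x_n) - f(x_{n-1}))

Iteration 1:
  f(1.180000) = -0.896968
  f(2.090000) = 3.859329
  x_2 = 2.090000 - 3.859329×(2.090000 - 1.180000)/(3.859329 - (-0.896968))
       = 1.351613
Iteration 2:
  f(2.090000) = 3.859329
  f(1.351613) = -0.585635
  x_3 = 1.351613 - (-0.585635)×(1.351613 - 2.090000)/(-0.585635 - 3.859329)
       = 1.448897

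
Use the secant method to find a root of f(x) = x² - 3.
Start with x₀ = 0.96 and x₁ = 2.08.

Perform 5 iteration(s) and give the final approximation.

f(x) = x² - 3
x₀ = 0.96, x₁ = 2.08

Secant formula: x_{n+1} = x_n - f(x_n)(x_n - x_{n-1})/(f(x_n) - f(x_{n-1}))

Iteration 1:
  f(0.960000) = -2.078400
  f(2.080000) = 1.326400
  x_2 = 2.080000 - 1.326400×(2.080000 - 0.960000)/(1.326400 - (-2.078400))
       = 1.643684
Iteration 2:
  f(2.080000) = 1.326400
  f(1.643684) = -0.298302
  x_3 = 1.643684 - (-0.298302)×(1.643684 - 2.080000)/(-0.298302 - 1.326400)
       = 1.723794
Iteration 3:
  f(1.643684) = -0.298302
  f(1.723794) = -0.028535
  x_4 = 1.723794 - (-0.028535)×(1.723794 - 1.643684)/(-0.028535 - (-0.298302))
       = 1.732267
Iteration 4:
  f(1.723794) = -0.028535
  f(1.732267) = 0.000751
  x_5 = 1.732267 - 0.000751×(1.732267 - 1.723794)/(0.000751 - (-0.028535))
       = 1.732050
Iteration 5:
  f(1.732267) = 0.000751
  f(1.732050) = -0.000002
  x_6 = 1.732050 - (-0.000002)×(1.732050 - 1.732267)/(-0.000002 - 0.000751)
       = 1.732051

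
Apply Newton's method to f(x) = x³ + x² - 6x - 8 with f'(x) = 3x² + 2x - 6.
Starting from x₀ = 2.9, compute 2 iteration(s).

f(x) = x³ + x² - 6x - 8
f'(x) = 3x² + 2x - 6
x₀ = 2.9

Newton-Raphson formula: x_{n+1} = x_n - f(x_n)/f'(x_n)

Iteration 1:
  f(2.900000) = 7.399000
  f'(2.900000) = 25.030000
  x_1 = 2.900000 - 7.399000/25.030000 = 2.604395
Iteration 2:
  f(2.604395) = 0.821779
  f'(2.604395) = 19.557405
  x_2 = 2.604395 - 0.821779/19.557405 = 2.562376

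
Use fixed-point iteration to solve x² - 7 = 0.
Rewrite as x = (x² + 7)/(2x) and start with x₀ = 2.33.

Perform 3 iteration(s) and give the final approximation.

Equation: x² - 7 = 0
Fixed-point form: x = (x² + 7)/(2x)
x₀ = 2.33

x_1 = g(2.330000) = 2.667146
x_2 = g(2.667146) = 2.645837
x_3 = g(2.645837) = 2.645751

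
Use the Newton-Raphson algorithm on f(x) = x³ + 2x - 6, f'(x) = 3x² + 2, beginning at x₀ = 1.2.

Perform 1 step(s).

f(x) = x³ + 2x - 6
f'(x) = 3x² + 2
x₀ = 1.2

Newton-Raphson formula: x_{n+1} = x_n - f(x_n)/f'(x_n)

Iteration 1:
  f(1.200000) = -1.872000
  f'(1.200000) = 6.320000
  x_1 = 1.200000 - (-1.872000)/6.320000 = 1.496203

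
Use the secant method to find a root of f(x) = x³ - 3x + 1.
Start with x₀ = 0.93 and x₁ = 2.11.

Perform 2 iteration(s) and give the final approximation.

f(x) = x³ - 3x + 1
x₀ = 0.93, x₁ = 2.11

Secant formula: x_{n+1} = x_n - f(x_n)(x_n - x_{n-1})/(f(x_n) - f(x_{n-1}))

Iteration 1:
  f(0.930000) = -0.985643
  f(2.110000) = 4.063931
  x_2 = 2.110000 - 4.063931×(2.110000 - 0.930000)/(4.063931 - (-0.985643))
       = 1.160328
Iteration 2:
  f(2.110000) = 4.063931
  f(1.160328) = -0.918763
  x_3 = 1.160328 - (-0.918763)×(1.160328 - 2.110000)/(-0.918763 - 4.063931)
       = 1.335439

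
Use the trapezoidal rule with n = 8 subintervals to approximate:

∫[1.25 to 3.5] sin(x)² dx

f(x) = sin(x)²
a = 1.25, b = 3.5, n = 8
h = (b - a)/n = 0.281250

Trapezoidal rule: (h/2)[f(x₀) + 2f(x₁) + 2f(x₂) + ... + f(xₙ)]

x_0 = 1.2500, f(x_0) = 0.900572, coefficient = 1
x_1 = 1.5312, f(x_1) = 0.998437, coefficient = 2
x_2 = 1.8125, f(x_2) = 0.942708, coefficient = 2
x_3 = 2.0938, f(x_3) = 0.750558, coefficient = 2
x_4 = 2.3750, f(x_4) = 0.481199, coefficient = 2
x_5 = 2.6562, f(x_5) = 0.217633, coefficient = 2
x_6 = 2.9375, f(x_6) = 0.041079, coefficient = 2
x_7 = 3.2188, f(x_7) = 0.005941, coefficient = 2
x_8 = 3.5000, f(x_8) = 0.123049, coefficient = 1

I ≈ (0.281250/2) × 7.898732 = 1.110759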